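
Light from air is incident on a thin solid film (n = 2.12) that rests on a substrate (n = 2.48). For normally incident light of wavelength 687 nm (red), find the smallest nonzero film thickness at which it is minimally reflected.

81.0 nm

Ray reflecting at the top interface goes from n = 1.0 toward n = 2.12: a half-wave phase shift.
Ray reflecting at the bottom interface goes from n = 2.12 toward n = 2.48: a half-wave phase shift.
The two reflections carry the same phase change, so no net offset.
For minimum reflection here: 2 n t = (m + ½) λ.
Minimum at m = 0: t = λ / (4 n) = 687 / (4 × 2.12) = 81.0 nm.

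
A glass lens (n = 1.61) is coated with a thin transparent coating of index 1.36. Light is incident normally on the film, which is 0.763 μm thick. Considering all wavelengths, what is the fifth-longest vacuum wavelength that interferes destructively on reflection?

Ray reflecting at the top interface goes from n = 1.0 toward n = 1.36: a half-wave phase shift.
At the lower boundary (n = 1.36 to n = 1.61) the reflected ray undergoes a half-wave phase shift.
Net: no relative phase inversion (both shifts match).
So the condition for destructive reflection is 2 n t = (m + ½) λ.
λ = 2 n t / (m + ½). The fifth-longest wavelength is m = 4: λ = 2 × 1.36 × 763 / 4.50 = 461 nm.

461 nm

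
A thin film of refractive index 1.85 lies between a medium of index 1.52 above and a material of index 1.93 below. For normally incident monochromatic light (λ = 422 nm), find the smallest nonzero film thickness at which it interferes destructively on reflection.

Top surface (1.52 → 1.85): reflection off a higher-index medium gives a half-wave phase shift.
Ray reflecting at the bottom interface goes from n = 1.85 toward n = 1.93: a half-wave phase shift.
The two reflections carry the same phase change, so no net offset.
So the condition for destructive reflection is 2 n t = (m + ½) λ.
Minimum at m = 0: t = λ / (4 n) = 422 / (4 × 1.85) = 57.0 nm.

57.0 nm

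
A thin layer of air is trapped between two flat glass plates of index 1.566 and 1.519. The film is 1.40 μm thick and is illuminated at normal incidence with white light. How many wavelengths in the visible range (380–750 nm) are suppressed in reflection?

Ray reflecting at the top interface goes from n = 1.566 toward n = 1.0: no phase shift.
Ray reflecting at the bottom interface goes from n = 1.0 toward n = 1.519: a half-wave phase shift.
The two reflections differ by half a wavelength.
With one net inversion, destructive interference in reflection requires 2 n t = m λ.
λ = 2 n t / m = 2800 / m nm.
m=3: 933 nm (IR); m=4: 700 nm (visible); m=5: 560 nm (visible); m=6: 467 nm (visible); m=7: 400 nm (visible); m=8: 350 nm (UV).

4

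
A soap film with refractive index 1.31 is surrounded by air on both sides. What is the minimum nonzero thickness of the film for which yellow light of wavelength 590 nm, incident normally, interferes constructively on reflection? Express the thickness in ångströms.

Top surface (1.0 → 1.31): reflection off a higher-index medium gives a half-wave phase shift.
Ray reflecting at the bottom interface goes from n = 1.31 toward n = 1.0: no phase shift.
The two reflections differ by half a wavelength.
With one net inversion, constructive interference in reflection requires 2 n t = (m + ½) λ.
Minimum at m = 0: t = λ / (4 n) = 590 / (4 × 1.31) = 113 nm.

1126 Å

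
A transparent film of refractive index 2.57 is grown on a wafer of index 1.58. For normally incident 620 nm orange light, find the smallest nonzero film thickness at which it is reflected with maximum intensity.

60.3 nm

At the upper boundary (n = 1.0 to n = 2.57) the reflected ray undergoes a half-wave phase shift.
Bottom surface (2.57 → 1.58): reflection off a lower-index medium gives no phase shift.
Net: one phase inversion between the two reflected rays.
So the condition for constructive reflection is 2 n t = (m + ½) λ.
Minimum at m = 0: t = λ / (4 n) = 620 / (4 × 2.57) = 60.3 nm.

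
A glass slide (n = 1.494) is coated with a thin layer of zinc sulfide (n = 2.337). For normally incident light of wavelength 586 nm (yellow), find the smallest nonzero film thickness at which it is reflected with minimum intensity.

At the upper boundary (n = 1.0 to n = 2.337) the reflected ray undergoes a half-wave phase shift.
Ray reflecting at the bottom interface goes from n = 2.337 toward n = 1.494: no phase shift.
The two reflections differ by half a wavelength.
So the condition for destructive reflection is 2 n t = m λ.
Minimum nonzero at m = 1: t = λ / (2 n) = 586 / (2 × 2.337) = 125 nm.

125 nm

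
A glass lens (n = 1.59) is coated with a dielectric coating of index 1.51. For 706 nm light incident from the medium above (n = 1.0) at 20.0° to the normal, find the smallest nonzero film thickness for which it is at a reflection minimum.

Ray reflecting at the top interface goes from n = 1.0 toward n = 1.51: a half-wave phase shift.
Ray reflecting at the bottom interface goes from n = 1.51 toward n = 1.59: a half-wave phase shift.
The two reflections carry the same phase change, so no net offset.
For dark reflection here: 2 n t cos θ_r = (m + ½) λ.
Snell's law: 1.0 sin 20.0° = 1.51 sin θ_r → sin θ_r = 0.227, cos θ_r = 0.974.
Minimum at m = 0: t = λ / (4 n cos θ_r) = 706 / (4 × 1.51 × 0.974) = 120 nm.

120 nm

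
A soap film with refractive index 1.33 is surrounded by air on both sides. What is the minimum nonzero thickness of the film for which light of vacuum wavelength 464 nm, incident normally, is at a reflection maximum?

87.2 nm

Ray reflecting at the top interface goes from n = 1.0 toward n = 1.33: a half-wave phase shift.
Ray reflecting at the bottom interface goes from n = 1.33 toward n = 1.0: no phase shift.
The two reflections differ by half a wavelength.
For bright reflection here: 2 n t = (m + ½) λ.
Minimum at m = 0: t = λ / (4 n) = 464 / (4 × 1.33) = 87.2 nm.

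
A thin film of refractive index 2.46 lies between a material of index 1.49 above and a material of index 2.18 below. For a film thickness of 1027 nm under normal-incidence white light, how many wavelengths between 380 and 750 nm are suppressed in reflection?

7

Top surface (1.49 → 2.46): reflection off a higher-index medium gives a half-wave phase shift.
At the lower boundary (n = 2.46 to n = 2.18) the reflected ray undergoes no phase shift.
The two reflections differ by half a wavelength.
For dark reflection here: 2 n t = m λ.
λ = 2 n t / m = 5053 / m nm.
m=6: 842 nm (IR); m=7: 722 nm (visible); m=8: 632 nm (visible); m=9: 561 nm (visible); m=10: 505 nm (visible); m=11: 459 nm (visible); m=12: 421 nm (visible); m=13: 389 nm (visible); m=14: 361 nm (UV).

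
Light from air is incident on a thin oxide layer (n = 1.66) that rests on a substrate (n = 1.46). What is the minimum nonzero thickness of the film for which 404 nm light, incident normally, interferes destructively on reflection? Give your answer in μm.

0.122 μm

Ray reflecting at the top interface goes from n = 1.0 toward n = 1.66: a half-wave phase shift.
Ray reflecting at the bottom interface goes from n = 1.66 toward n = 1.46: no phase shift.
The two reflections differ by half a wavelength.
So the condition for destructive reflection is 2 n t = m λ.
Minimum nonzero at m = 1: t = λ / (2 n) = 404 / (2 × 1.66) = 122 nm.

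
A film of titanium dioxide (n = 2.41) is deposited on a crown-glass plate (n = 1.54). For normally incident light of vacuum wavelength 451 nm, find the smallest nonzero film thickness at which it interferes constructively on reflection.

46.8 nm

Top surface (1.0 → 2.41): reflection off a higher-index medium gives a half-wave phase shift.
At the lower boundary (n = 2.41 to n = 1.54) the reflected ray undergoes no phase shift.
Exactly one π shift → a net half-wave offset.
So the condition for constructive reflection is 2 n t = (m + ½) λ.
Minimum at m = 0: t = λ / (4 n) = 451 / (4 × 2.41) = 46.8 nm.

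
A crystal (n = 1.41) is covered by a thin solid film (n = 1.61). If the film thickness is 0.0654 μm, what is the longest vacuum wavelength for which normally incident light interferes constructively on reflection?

Ray reflecting at the top interface goes from n = 1.0 toward n = 1.61: a half-wave phase shift.
Bottom surface (1.61 → 1.41): reflection off a lower-index medium gives no phase shift.
Exactly one π shift → a net half-wave offset.
So the condition for constructive reflection is 2 n t = (m + ½) λ.
λ = 2 n t / (m + ½). The longest wavelength is m = 0: λ = 2 × 1.61 × 65.4 / 0.500 = 421 nm.

421 nm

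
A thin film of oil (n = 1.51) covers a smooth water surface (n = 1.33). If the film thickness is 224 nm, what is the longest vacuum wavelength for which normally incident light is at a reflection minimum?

Top surface (1.0 → 1.51): reflection off a higher-index medium gives a half-wave phase shift.
Ray reflecting at the bottom interface goes from n = 1.51 toward n = 1.33: no phase shift.
Exactly one π shift → a net half-wave offset.
So the condition for destructive reflection is 2 n t = m λ.
λ = 2 n t / m. The longest wavelength is m = 1: λ = 2 × 1.51 × 224 / 1.00 = 676 nm.

676 nm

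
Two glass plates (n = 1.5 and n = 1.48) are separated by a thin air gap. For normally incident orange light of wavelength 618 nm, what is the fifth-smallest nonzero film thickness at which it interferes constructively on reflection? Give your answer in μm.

At the upper boundary (n = 1.5 to n = 1.0) the reflected ray undergoes no phase shift.
At the lower boundary (n = 1.0 to n = 1.48) the reflected ray undergoes a half-wave phase shift.
Exactly one π shift → a net half-wave offset.
For strong reflection here: 2 n t = (m + ½) λ.
The fifth-smallest nonzero thickness corresponds to m = 4: t = (m + ½) λ / (2 n) = 4.50 × 618 / (2 × 1.0) = 1391 nm.

1.39 μm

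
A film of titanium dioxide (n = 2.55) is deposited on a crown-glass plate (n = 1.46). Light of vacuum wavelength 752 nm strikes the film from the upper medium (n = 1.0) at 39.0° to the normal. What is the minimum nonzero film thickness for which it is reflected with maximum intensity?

76.1 nm

Top surface (1.0 → 2.55): reflection off a higher-index medium gives a half-wave phase shift.
Ray reflecting at the bottom interface goes from n = 2.55 toward n = 1.46: no phase shift.
Exactly one π shift → a net half-wave offset.
So the condition for constructive reflection is 2 n t cos θ_r = (m + ½) λ.
Snell's law: 1.0 sin 39.0° = 2.55 sin θ_r → sin θ_r = 0.247, cos θ_r = 0.969.
Minimum at m = 0: t = λ / (4 n cos θ_r) = 752 / (4 × 2.55 × 0.969) = 76.1 nm.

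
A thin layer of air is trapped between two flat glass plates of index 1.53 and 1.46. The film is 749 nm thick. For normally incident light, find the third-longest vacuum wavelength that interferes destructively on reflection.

Top surface (1.53 → 1.0): reflection off a lower-index medium gives no phase shift.
At the lower boundary (n = 1.0 to n = 1.46) the reflected ray undergoes a half-wave phase shift.
The two reflections differ by half a wavelength.
For weak reflection here: 2 n t = m λ.
λ = 2 n t / m. The third-longest wavelength is m = 3: λ = 2 × 1.0 × 749 / 3.00 = 499 nm.

499 nm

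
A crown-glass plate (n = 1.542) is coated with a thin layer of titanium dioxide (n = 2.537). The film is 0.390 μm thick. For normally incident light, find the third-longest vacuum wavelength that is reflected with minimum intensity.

660 nm

Top surface (1.0 → 2.537): reflection off a higher-index medium gives a half-wave phase shift.
Ray reflecting at the bottom interface goes from n = 2.537 toward n = 1.542: no phase shift.
Net: one phase inversion between the two reflected rays.
For minimum reflection here: 2 n t = m λ.
λ = 2 n t / m. The third-longest wavelength is m = 3: λ = 2 × 2.537 × 390 / 3.00 = 660 nm.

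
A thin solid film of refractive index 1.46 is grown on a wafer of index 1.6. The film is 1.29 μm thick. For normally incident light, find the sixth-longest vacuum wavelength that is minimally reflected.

Ray reflecting at the top interface goes from n = 1.0 toward n = 1.46: a half-wave phase shift.
At the lower boundary (n = 1.46 to n = 1.6) the reflected ray undergoes a half-wave phase shift.
Net: no relative phase inversion (both shifts match).
So the condition for destructive reflection is 2 n t = (m + ½) λ.
λ = 2 n t / (m + ½). The sixth-longest wavelength is m = 5: λ = 2 × 1.46 × 1290 / 5.50 = 685 nm.

685 nm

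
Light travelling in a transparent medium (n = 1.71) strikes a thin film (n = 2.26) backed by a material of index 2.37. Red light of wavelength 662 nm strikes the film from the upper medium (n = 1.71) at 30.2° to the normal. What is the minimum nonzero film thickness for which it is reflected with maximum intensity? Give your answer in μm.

0.158 μm

At the upper boundary (n = 1.71 to n = 2.26) the reflected ray undergoes a half-wave phase shift.
Bottom surface (2.26 → 2.37): reflection off a higher-index medium gives a half-wave phase shift.
Net: no relative phase inversion (both shifts match).
For bright reflection here: 2 n t cos θ_r = m λ.
Snell's law: 1.71 sin 30.2° = 2.26 sin θ_r → sin θ_r = 0.381, cos θ_r = 0.925.
Minimum nonzero at m = 1: t = λ / (2 n cos θ_r) = 662 / (2 × 2.26 × 0.925) = 158 nm.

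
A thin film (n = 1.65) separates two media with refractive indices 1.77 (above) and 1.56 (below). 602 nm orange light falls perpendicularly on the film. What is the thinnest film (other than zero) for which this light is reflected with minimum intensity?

At the upper boundary (n = 1.77 to n = 1.65) the reflected ray undergoes no phase shift.
Bottom surface (1.65 → 1.56): reflection off a lower-index medium gives no phase shift.
Net: no relative phase inversion (both shifts match).
For minimum reflection here: 2 n t = (m + ½) λ.
Minimum at m = 0: t = λ / (4 n) = 602 / (4 × 1.65) = 91.2 nm.

91.2 nm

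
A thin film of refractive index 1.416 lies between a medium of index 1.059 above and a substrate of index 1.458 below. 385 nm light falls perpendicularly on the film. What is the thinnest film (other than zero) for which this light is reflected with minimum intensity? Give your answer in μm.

Ray reflecting at the top interface goes from n = 1.059 toward n = 1.416: a half-wave phase shift.
At the lower boundary (n = 1.416 to n = 1.458) the reflected ray undergoes a half-wave phase shift.
The two reflections carry the same phase change, so no net offset.
So the condition for destructive reflection is 2 n t = (m + ½) λ.
Minimum at m = 0: t = λ / (4 n) = 385 / (4 × 1.416) = 68.0 nm.

0.0680 μm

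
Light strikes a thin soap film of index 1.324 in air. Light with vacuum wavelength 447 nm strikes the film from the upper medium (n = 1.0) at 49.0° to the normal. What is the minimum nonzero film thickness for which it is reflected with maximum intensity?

Top surface (1.0 → 1.324): reflection off a higher-index medium gives a half-wave phase shift.
Bottom surface (1.324 → 1.0): reflection off a lower-index medium gives no phase shift.
The two reflections differ by half a wavelength.
With one net inversion, constructive interference in reflection requires 2 n t cos θ_r = (m + ½) λ.
Snell's law: 1.0 sin 49.0° = 1.324 sin θ_r → sin θ_r = 0.570, cos θ_r = 0.822.
Minimum at m = 0: t = λ / (4 n cos θ_r) = 447 / (4 × 1.324 × 0.822) = 103 nm.

103 nm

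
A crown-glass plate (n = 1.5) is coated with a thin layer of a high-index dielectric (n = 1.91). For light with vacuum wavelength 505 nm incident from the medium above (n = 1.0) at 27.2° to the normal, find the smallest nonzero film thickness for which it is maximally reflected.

Ray reflecting at the top interface goes from n = 1.0 toward n = 1.91: a half-wave phase shift.
Bottom surface (1.91 → 1.5): reflection off a lower-index medium gives no phase shift.
The two reflections differ by half a wavelength.
With one net inversion, constructive interference in reflection requires 2 n t cos θ_r = (m + ½) λ.
Snell's law: 1.0 sin 27.2° = 1.91 sin θ_r → sin θ_r = 0.239, cos θ_r = 0.971.
Minimum at m = 0: t = λ / (4 n cos θ_r) = 505 / (4 × 1.91 × 0.971) = 68.1 nm.

68.1 nm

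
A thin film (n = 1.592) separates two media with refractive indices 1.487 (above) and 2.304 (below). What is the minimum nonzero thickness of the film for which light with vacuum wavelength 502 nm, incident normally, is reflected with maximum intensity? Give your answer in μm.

At the upper boundary (n = 1.487 to n = 1.592) the reflected ray undergoes a half-wave phase shift.
At the lower boundary (n = 1.592 to n = 2.304) the reflected ray undergoes a half-wave phase shift.
The two reflections carry the same phase change, so no net offset.
For strong reflection here: 2 n t = m λ.
Minimum nonzero at m = 1: t = λ / (2 n) = 502 / (2 × 1.592) = 158 nm.

0.158 μm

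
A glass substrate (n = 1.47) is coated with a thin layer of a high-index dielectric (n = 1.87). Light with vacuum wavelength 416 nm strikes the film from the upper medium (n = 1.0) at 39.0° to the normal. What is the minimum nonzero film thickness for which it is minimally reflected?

At the upper boundary (n = 1.0 to n = 1.87) the reflected ray undergoes a half-wave phase shift.
At the lower boundary (n = 1.87 to n = 1.47) the reflected ray undergoes no phase shift.
The two reflections differ by half a wavelength.
For minimum reflection here: 2 n t cos θ_r = m λ.
Snell's law: 1.0 sin 39.0° = 1.87 sin θ_r → sin θ_r = 0.337, cos θ_r = 0.942.
Minimum nonzero at m = 1: t = λ / (2 n cos θ_r) = 416 / (2 × 1.87 × 0.942) = 118 nm.

118 nm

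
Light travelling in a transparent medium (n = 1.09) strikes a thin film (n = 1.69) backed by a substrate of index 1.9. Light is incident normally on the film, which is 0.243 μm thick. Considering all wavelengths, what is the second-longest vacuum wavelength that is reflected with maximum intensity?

At the upper boundary (n = 1.09 to n = 1.69) the reflected ray undergoes a half-wave phase shift.
Bottom surface (1.69 → 1.9): reflection off a higher-index medium gives a half-wave phase shift.
Net: no relative phase inversion (both shifts match).
For bright reflection here: 2 n t = m λ.
λ = 2 n t / m. The second-longest wavelength is m = 2: λ = 2 × 1.69 × 243 / 2.00 = 411 nm.

411 nm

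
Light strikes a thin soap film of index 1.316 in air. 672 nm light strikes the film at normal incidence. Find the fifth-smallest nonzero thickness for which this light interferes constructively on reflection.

At the upper boundary (n = 1.0 to n = 1.316) the reflected ray undergoes a half-wave phase shift.
Ray reflecting at the bottom interface goes from n = 1.316 toward n = 1.0: no phase shift.
Exactly one π shift → a net half-wave offset.
For maximum reflection here: 2 n t = (m + ½) λ.
The fifth-smallest nonzero thickness corresponds to m = 4: t = (m + ½) λ / (2 n) = 4.50 × 672 / (2 × 1.316) = 1149 nm.

1149 nm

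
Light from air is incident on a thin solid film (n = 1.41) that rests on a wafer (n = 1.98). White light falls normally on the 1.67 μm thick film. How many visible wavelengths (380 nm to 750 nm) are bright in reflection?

Top surface (1.0 → 1.41): reflection off a higher-index medium gives a half-wave phase shift.
Bottom surface (1.41 → 1.98): reflection off a higher-index medium gives a half-wave phase shift.
Zero or two π shifts → no net half-wave offset.
So the condition for constructive reflection is 2 n t = m λ.
λ = 2 n t / m = 4709 / m nm.
m=6: 785 nm (IR); m=7: 673 nm (visible); m=8: 589 nm (visible); m=9: 523 nm (visible); m=10: 471 nm (visible); m=11: 428 nm (visible); m=12: 392 nm (visible); m=13: 362 nm (UV).

6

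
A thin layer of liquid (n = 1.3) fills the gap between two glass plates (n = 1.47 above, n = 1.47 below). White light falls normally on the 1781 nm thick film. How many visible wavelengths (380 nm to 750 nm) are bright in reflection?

6

Top surface (1.47 → 1.3): reflection off a lower-index medium gives no phase shift.
Bottom surface (1.3 → 1.47): reflection off a higher-index medium gives a half-wave phase shift.
The two reflections differ by half a wavelength.
With one net inversion, constructive interference in reflection requires 2 n t = (m + ½) λ.
λ = 2 n t / (m + ½) = 4631 / (m + ½) nm.
m=5: 842 nm (IR); m=6: 712 nm (visible); m=7: 617 nm (visible); m=8: 545 nm (visible); m=9: 487 nm (visible); m=10: 441 nm (visible); m=11: 403 nm (visible); m=12: 370 nm (UV).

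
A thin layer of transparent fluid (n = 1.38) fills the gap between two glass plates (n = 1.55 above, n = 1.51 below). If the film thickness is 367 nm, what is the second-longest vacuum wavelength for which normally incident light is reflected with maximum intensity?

675 nm

Ray reflecting at the top interface goes from n = 1.55 toward n = 1.38: no phase shift.
Ray reflecting at the bottom interface goes from n = 1.38 toward n = 1.51: a half-wave phase shift.
Net: one phase inversion between the two reflected rays.
With one net inversion, constructive interference in reflection requires 2 n t = (m + ½) λ.
λ = 2 n t / (m + ½). The second-longest wavelength is m = 1: λ = 2 × 1.38 × 367 / 1.50 = 675 nm.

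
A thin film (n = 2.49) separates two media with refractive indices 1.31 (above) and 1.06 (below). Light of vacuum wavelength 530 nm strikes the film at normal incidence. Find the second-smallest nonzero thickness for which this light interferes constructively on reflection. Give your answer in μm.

Top surface (1.31 → 2.49): reflection off a higher-index medium gives a half-wave phase shift.
Bottom surface (2.49 → 1.06): reflection off a lower-index medium gives no phase shift.
Exactly one π shift → a net half-wave offset.
For strong reflection here: 2 n t = (m + ½) λ.
The second-smallest nonzero thickness corresponds to m = 1: t = (m + ½) λ / (2 n) = 1.50 × 530 / (2 × 2.49) = 160 nm.

0.160 μm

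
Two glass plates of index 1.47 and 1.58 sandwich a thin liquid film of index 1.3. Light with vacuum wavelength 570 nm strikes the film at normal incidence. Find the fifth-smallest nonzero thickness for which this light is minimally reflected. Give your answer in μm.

1.10 μm

Ray reflecting at the top interface goes from n = 1.47 toward n = 1.3: no phase shift.
Bottom surface (1.3 → 1.58): reflection off a higher-index medium gives a half-wave phase shift.
The two reflections differ by half a wavelength.
For weak reflection here: 2 n t = m λ.
The fifth-smallest nonzero thickness corresponds to m = 5: t = m λ / (2 n) = 5.00 × 570 / (2 × 1.3) = 1096 nm.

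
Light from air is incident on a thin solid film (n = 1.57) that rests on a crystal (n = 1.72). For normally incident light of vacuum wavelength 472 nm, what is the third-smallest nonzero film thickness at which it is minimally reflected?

376 nm

Top surface (1.0 → 1.57): reflection off a higher-index medium gives a half-wave phase shift.
Ray reflecting at the bottom interface goes from n = 1.57 toward n = 1.72: a half-wave phase shift.
The two reflections carry the same phase change, so no net offset.
So the condition for destructive reflection is 2 n t = (m + ½) λ.
The third-smallest nonzero thickness corresponds to m = 2: t = (m + ½) λ / (2 n) = 2.50 × 472 / (2 × 1.57) = 376 nm.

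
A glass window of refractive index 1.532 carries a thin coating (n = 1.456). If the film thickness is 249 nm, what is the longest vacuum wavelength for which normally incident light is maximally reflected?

725 nm

Top surface (1.0 → 1.456): reflection off a higher-index medium gives a half-wave phase shift.
Bottom surface (1.456 → 1.532): reflection off a higher-index medium gives a half-wave phase shift.
The two reflections carry the same phase change, so no net offset.
For strong reflection here: 2 n t = m λ.
λ = 2 n t / m. The longest wavelength is m = 1: λ = 2 × 1.456 × 249 / 1.00 = 725 nm.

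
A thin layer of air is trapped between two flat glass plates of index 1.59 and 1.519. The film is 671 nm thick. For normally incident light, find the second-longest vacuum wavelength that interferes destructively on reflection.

Top surface (1.59 → 1.0): reflection off a lower-index medium gives no phase shift.
Ray reflecting at the bottom interface goes from n = 1.0 toward n = 1.519: a half-wave phase shift.
Exactly one π shift → a net half-wave offset.
For minimum reflection here: 2 n t = m λ.
λ = 2 n t / m. The second-longest wavelength is m = 2: λ = 2 × 1.0 × 671 / 2.00 = 671 nm.

671 nm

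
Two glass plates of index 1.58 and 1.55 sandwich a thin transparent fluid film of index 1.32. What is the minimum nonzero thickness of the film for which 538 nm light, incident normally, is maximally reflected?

102 nm

Top surface (1.58 → 1.32): reflection off a lower-index medium gives no phase shift.
Ray reflecting at the bottom interface goes from n = 1.32 toward n = 1.55: a half-wave phase shift.
Net: one phase inversion between the two reflected rays.
With one net inversion, constructive interference in reflection requires 2 n t = (m + ½) λ.
Minimum at m = 0: t = λ / (4 n) = 538 / (4 × 1.32) = 102 nm.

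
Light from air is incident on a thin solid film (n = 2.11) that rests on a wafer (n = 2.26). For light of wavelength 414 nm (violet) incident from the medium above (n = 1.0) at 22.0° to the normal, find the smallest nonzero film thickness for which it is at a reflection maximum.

At the upper boundary (n = 1.0 to n = 2.11) the reflected ray undergoes a half-wave phase shift.
Ray reflecting at the bottom interface goes from n = 2.11 toward n = 2.26: a half-wave phase shift.
Net: no relative phase inversion (both shifts match).
So the condition for constructive reflection is 2 n t cos θ_r = m λ.
Snell's law: 1.0 sin 22.0° = 2.11 sin θ_r → sin θ_r = 0.178, cos θ_r = 0.984.
Minimum nonzero at m = 1: t = λ / (2 n cos θ_r) = 414 / (2 × 2.11 × 0.984) = 99.7 nm.

99.7 nm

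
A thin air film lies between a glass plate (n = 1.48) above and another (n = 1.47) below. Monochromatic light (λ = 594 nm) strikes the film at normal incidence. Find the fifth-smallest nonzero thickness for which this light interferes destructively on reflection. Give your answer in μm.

Ray reflecting at the top interface goes from n = 1.48 toward n = 1.0: no phase shift.
At the lower boundary (n = 1.0 to n = 1.47) the reflected ray undergoes a half-wave phase shift.
Exactly one π shift → a net half-wave offset.
So the condition for destructive reflection is 2 n t = m λ.
The fifth-smallest nonzero thickness corresponds to m = 5: t = m λ / (2 n) = 5.00 × 594 / (2 × 1.0) = 1485 nm.

1.49 μm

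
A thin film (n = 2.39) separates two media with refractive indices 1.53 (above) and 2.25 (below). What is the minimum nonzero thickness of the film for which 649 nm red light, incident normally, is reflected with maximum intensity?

67.9 nm

Ray reflecting at the top interface goes from n = 1.53 toward n = 2.39: a half-wave phase shift.
At the lower boundary (n = 2.39 to n = 2.25) the reflected ray undergoes no phase shift.
Exactly one π shift → a net half-wave offset.
For maximum reflection here: 2 n t = (m + ½) λ.
Minimum at m = 0: t = λ / (4 n) = 649 / (4 × 2.39) = 67.9 nm.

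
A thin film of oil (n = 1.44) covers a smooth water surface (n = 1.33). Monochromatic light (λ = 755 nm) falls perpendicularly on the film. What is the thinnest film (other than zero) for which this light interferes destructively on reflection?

262 nm

At the upper boundary (n = 1.0 to n = 1.44) the reflected ray undergoes a half-wave phase shift.
Bottom surface (1.44 → 1.33): reflection off a lower-index medium gives no phase shift.
The two reflections differ by half a wavelength.
So the condition for destructive reflection is 2 n t = m λ.
Minimum nonzero at m = 1: t = λ / (2 n) = 755 / (2 × 1.44) = 262 nm.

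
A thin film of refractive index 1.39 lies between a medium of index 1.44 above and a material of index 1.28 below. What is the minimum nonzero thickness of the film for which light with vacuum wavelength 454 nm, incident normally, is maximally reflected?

163 nm

Top surface (1.44 → 1.39): reflection off a lower-index medium gives no phase shift.
At the lower boundary (n = 1.39 to n = 1.28) the reflected ray undergoes no phase shift.
Net: no relative phase inversion (both shifts match).
So the condition for constructive reflection is 2 n t = m λ.
Minimum nonzero at m = 1: t = λ / (2 n) = 454 / (2 × 1.39) = 163 nm.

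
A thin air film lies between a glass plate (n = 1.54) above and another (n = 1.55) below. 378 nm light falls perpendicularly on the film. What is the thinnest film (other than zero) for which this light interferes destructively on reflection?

Ray reflecting at the top interface goes from n = 1.54 toward n = 1.0: no phase shift.
Bottom surface (1.0 → 1.55): reflection off a higher-index medium gives a half-wave phase shift.
Exactly one π shift → a net half-wave offset.
So the condition for destructive reflection is 2 n t = m λ.
Minimum nonzero at m = 1: t = λ / (2 n) = 378 / (2 × 1.0) = 189 nm.

189 nm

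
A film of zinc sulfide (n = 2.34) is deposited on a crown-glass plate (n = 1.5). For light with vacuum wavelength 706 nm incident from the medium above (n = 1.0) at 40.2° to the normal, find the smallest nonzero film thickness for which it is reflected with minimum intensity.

157 nm

At the upper boundary (n = 1.0 to n = 2.34) the reflected ray undergoes a half-wave phase shift.
At the lower boundary (n = 2.34 to n = 1.5) the reflected ray undergoes no phase shift.
The two reflections differ by half a wavelength.
So the condition for destructive reflection is 2 n t cos θ_r = m λ.
Snell's law: 1.0 sin 40.2° = 2.34 sin θ_r → sin θ_r = 0.276, cos θ_r = 0.961.
Minimum nonzero at m = 1: t = λ / (2 n cos θ_r) = 706 / (2 × 2.34 × 0.961) = 157 nm.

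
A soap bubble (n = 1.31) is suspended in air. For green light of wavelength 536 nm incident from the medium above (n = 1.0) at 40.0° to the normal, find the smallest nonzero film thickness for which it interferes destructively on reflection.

235 nm

Ray reflecting at the top interface goes from n = 1.0 toward n = 1.31: a half-wave phase shift.
At the lower boundary (n = 1.31 to n = 1.0) the reflected ray undergoes no phase shift.
The two reflections differ by half a wavelength.
With one net inversion, destructive interference in reflection requires 2 n t cos θ_r = m λ.
Snell's law: 1.0 sin 40.0° = 1.31 sin θ_r → sin θ_r = 0.491, cos θ_r = 0.871.
Minimum nonzero at m = 1: t = λ / (2 n cos θ_r) = 536 / (2 × 1.31 × 0.871) = 235 nm.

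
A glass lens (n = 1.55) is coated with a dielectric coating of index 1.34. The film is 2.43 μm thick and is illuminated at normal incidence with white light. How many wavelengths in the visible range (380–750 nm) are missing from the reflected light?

8

At the upper boundary (n = 1.0 to n = 1.34) the reflected ray undergoes a half-wave phase shift.
Bottom surface (1.34 → 1.55): reflection off a higher-index medium gives a half-wave phase shift.
Net: no relative phase inversion (both shifts match).
With no net inversion, destructive interference in reflection requires 2 n t = (m + ½) λ.
λ = 2 n t / (m + ½) = 6512 / (m + ½) nm.
m=8: 766 nm (IR); m=9: 686 nm (visible); m=10: 620 nm (visible); m=11: 566 nm (visible); m=12: 521 nm (visible); m=13: 482 nm (visible); m=14: 449 nm (visible); m=15: 420 nm (visible); m=16: 395 nm (visible); m=17: 372 nm (UV).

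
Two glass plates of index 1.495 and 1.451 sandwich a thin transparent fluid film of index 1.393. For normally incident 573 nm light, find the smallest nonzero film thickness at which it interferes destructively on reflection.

Top surface (1.495 → 1.393): reflection off a lower-index medium gives no phase shift.
Ray reflecting at the bottom interface goes from n = 1.393 toward n = 1.451: a half-wave phase shift.
Net: one phase inversion between the two reflected rays.
So the condition for destructive reflection is 2 n t = m λ.
Minimum nonzero at m = 1: t = λ / (2 n) = 573 / (2 × 1.393) = 206 nm.

206 nm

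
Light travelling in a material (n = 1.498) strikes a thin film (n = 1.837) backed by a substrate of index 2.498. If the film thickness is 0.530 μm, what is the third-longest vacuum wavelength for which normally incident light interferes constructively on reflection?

649 nm

Top surface (1.498 → 1.837): reflection off a higher-index medium gives a half-wave phase shift.
Ray reflecting at the bottom interface goes from n = 1.837 toward n = 2.498: a half-wave phase shift.
Zero or two π shifts → no net half-wave offset.
So the condition for constructive reflection is 2 n t = m λ.
λ = 2 n t / m. The third-longest wavelength is m = 3: λ = 2 × 1.837 × 530 / 3.00 = 649 nm.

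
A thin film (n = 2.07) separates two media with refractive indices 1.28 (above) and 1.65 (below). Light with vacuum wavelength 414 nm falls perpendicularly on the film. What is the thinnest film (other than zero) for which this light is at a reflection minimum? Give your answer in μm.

0.100 μm

Ray reflecting at the top interface goes from n = 1.28 toward n = 2.07: a half-wave phase shift.
Bottom surface (2.07 → 1.65): reflection off a lower-index medium gives no phase shift.
The two reflections differ by half a wavelength.
With one net inversion, destructive interference in reflection requires 2 n t = m λ.
Minimum nonzero at m = 1: t = λ / (2 n) = 414 / (2 × 2.07) = 100 nm.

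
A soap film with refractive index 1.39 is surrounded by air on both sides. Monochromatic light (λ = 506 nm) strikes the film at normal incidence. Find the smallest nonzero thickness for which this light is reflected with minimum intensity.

182 nm

At the upper boundary (n = 1.0 to n = 1.39) the reflected ray undergoes a half-wave phase shift.
Bottom surface (1.39 → 1.0): reflection off a lower-index medium gives no phase shift.
Net: one phase inversion between the two reflected rays.
For weak reflection here: 2 n t = m λ.
The smallest nonzero thickness corresponds to m = 1: t = m λ / (2 n) = 1.00 × 506 / (2 × 1.39) = 182 nm.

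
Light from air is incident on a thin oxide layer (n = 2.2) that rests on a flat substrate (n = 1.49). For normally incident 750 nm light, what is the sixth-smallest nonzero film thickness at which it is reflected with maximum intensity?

938 nm

At the upper boundary (n = 1.0 to n = 2.2) the reflected ray undergoes a half-wave phase shift.
Ray reflecting at the bottom interface goes from n = 2.2 toward n = 1.49: no phase shift.
Net: one phase inversion between the two reflected rays.
With one net inversion, constructive interference in reflection requires 2 n t = (m + ½) λ.
The sixth-smallest nonzero thickness corresponds to m = 5: t = (m + ½) λ / (2 n) = 5.50 × 750 / (2 × 2.2) = 938 nm.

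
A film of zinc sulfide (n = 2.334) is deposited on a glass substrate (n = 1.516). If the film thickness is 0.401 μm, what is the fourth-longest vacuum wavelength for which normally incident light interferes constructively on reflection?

At the upper boundary (n = 1.0 to n = 2.334) the reflected ray undergoes a half-wave phase shift.
Bottom surface (2.334 → 1.516): reflection off a lower-index medium gives no phase shift.
Net: one phase inversion between the two reflected rays.
So the condition for constructive reflection is 2 n t = (m + ½) λ.
λ = 2 n t / (m + ½). The fourth-longest wavelength is m = 3: λ = 2 × 2.334 × 401 / 3.50 = 535 nm.

535 nm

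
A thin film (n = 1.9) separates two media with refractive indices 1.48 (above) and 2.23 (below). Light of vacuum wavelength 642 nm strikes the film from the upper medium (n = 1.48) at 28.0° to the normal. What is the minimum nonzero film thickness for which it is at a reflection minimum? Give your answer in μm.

Ray reflecting at the top interface goes from n = 1.48 toward n = 1.9: a half-wave phase shift.
Ray reflecting at the bottom interface goes from n = 1.9 toward n = 2.23: a half-wave phase shift.
Zero or two π shifts → no net half-wave offset.
For weak reflection here: 2 n t cos θ_r = (m + ½) λ.
Snell's law: 1.48 sin 28.0° = 1.9 sin θ_r → sin θ_r = 0.366, cos θ_r = 0.931.
Minimum at m = 0: t = λ / (4 n cos θ_r) = 642 / (4 × 1.9 × 0.931) = 90.8 nm.

0.0908 μm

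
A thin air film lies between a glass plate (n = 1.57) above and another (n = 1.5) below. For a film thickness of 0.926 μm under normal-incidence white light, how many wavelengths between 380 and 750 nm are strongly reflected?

3

At the upper boundary (n = 1.57 to n = 1.0) the reflected ray undergoes no phase shift.
At the lower boundary (n = 1.0 to n = 1.5) the reflected ray undergoes a half-wave phase shift.
Net: one phase inversion between the two reflected rays.
For strong reflection here: 2 n t = (m + ½) λ.
λ = 2 n t / (m + ½) = 1852 / (m + ½) nm.
m=1: 1235 nm (IR); m=2: 741 nm (visible); m=3: 529 nm (visible); m=4: 412 nm (visible); m=5: 337 nm (UV).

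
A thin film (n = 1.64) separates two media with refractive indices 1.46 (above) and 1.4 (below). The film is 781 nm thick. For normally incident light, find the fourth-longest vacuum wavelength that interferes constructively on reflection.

Ray reflecting at the top interface goes from n = 1.46 toward n = 1.64: a half-wave phase shift.
At the lower boundary (n = 1.64 to n = 1.4) the reflected ray undergoes no phase shift.
Net: one phase inversion between the two reflected rays.
With one net inversion, constructive interference in reflection requires 2 n t = (m + ½) λ.
λ = 2 n t / (m + ½). The fourth-longest wavelength is m = 3: λ = 2 × 1.64 × 781 / 3.50 = 732 nm.

732 nm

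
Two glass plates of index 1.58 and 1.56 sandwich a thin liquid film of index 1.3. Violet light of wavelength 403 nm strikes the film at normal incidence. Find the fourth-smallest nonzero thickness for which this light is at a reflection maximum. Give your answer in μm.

At the upper boundary (n = 1.58 to n = 1.3) the reflected ray undergoes no phase shift.
Bottom surface (1.3 → 1.56): reflection off a higher-index medium gives a half-wave phase shift.
Exactly one π shift → a net half-wave offset.
With one net inversion, constructive interference in reflection requires 2 n t = (m + ½) λ.
The fourth-smallest nonzero thickness corresponds to m = 3: t = (m + ½) λ / (2 n) = 3.50 × 403 / (2 × 1.3) = 543 nm.

0.543 μm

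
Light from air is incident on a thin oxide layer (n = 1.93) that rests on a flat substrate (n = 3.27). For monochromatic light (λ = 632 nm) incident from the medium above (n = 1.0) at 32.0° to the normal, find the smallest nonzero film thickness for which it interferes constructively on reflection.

Top surface (1.0 → 1.93): reflection off a higher-index medium gives a half-wave phase shift.
Ray reflecting at the bottom interface goes from n = 1.93 toward n = 3.27: a half-wave phase shift.
Zero or two π shifts → no net half-wave offset.
For bright reflection here: 2 n t cos θ_r = m λ.
Snell's law: 1.0 sin 32.0° = 1.93 sin θ_r → sin θ_r = 0.275, cos θ_r = 0.962.
Minimum nonzero at m = 1: t = λ / (2 n cos θ_r) = 632 / (2 × 1.93 × 0.962) = 170 nm.

170 nm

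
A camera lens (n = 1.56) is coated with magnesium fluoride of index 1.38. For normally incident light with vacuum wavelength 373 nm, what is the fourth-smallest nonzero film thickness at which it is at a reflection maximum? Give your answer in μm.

At the upper boundary (n = 1.0 to n = 1.38) the reflected ray undergoes a half-wave phase shift.
At the lower boundary (n = 1.38 to n = 1.56) the reflected ray undergoes a half-wave phase shift.
Net: no relative phase inversion (both shifts match).
So the condition for constructive reflection is 2 n t = m λ.
The fourth-smallest nonzero thickness corresponds to m = 4: t = m λ / (2 n) = 4.00 × 373 / (2 × 1.38) = 541 nm.

0.541 μm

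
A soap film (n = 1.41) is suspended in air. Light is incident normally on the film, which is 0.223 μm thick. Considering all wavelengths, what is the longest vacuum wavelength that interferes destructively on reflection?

629 nm

Top surface (1.0 → 1.41): reflection off a higher-index medium gives a half-wave phase shift.
At the lower boundary (n = 1.41 to n = 1.0) the reflected ray undergoes no phase shift.
The two reflections differ by half a wavelength.
So the condition for destructive reflection is 2 n t = m λ.
λ = 2 n t / m. The longest wavelength is m = 1: λ = 2 × 1.41 × 223 / 1.00 = 629 nm.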